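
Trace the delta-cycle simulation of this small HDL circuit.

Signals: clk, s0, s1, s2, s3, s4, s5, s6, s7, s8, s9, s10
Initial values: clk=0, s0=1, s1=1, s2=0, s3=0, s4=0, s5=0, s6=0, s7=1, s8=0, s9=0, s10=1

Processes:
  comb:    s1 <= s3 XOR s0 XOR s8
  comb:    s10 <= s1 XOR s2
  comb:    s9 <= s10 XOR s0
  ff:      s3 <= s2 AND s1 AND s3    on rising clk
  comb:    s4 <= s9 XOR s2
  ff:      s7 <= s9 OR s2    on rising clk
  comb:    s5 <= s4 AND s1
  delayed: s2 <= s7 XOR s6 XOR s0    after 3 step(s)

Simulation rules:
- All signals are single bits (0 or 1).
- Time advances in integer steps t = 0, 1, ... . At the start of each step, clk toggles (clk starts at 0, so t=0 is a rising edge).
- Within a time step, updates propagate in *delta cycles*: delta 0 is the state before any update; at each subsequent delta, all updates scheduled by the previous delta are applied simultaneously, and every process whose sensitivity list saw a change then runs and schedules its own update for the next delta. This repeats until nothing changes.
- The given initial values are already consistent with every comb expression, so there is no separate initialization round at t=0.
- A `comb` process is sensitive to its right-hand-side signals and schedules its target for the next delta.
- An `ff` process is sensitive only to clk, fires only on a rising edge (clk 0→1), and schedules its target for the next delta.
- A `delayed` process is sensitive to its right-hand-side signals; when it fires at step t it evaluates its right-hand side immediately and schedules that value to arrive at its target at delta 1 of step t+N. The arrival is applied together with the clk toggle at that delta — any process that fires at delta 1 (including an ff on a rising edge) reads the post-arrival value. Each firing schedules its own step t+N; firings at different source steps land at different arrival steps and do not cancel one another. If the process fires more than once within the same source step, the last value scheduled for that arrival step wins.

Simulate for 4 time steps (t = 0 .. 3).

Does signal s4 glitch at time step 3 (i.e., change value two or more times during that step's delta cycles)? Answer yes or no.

[bits: s1,s6,s9,s3,s0,s8,clk,s4,s10,s7,s2,s5]
t=0: Δ0=100010001100 Δ1=100010101100 Δ2=100010101000 | 2Δ
t=1: Δ0=100010101000 Δ1=100010001000 | 1Δ
t=2: Δ0=100010001000 Δ1=100010101000 | 1Δ
t=3: Δ0=100010101000 Δ1=100010001010 Δ2=100010010010 Δ3=101010010011 Δ4=101010000011 Δ5=101010000010 | 5Δ

yes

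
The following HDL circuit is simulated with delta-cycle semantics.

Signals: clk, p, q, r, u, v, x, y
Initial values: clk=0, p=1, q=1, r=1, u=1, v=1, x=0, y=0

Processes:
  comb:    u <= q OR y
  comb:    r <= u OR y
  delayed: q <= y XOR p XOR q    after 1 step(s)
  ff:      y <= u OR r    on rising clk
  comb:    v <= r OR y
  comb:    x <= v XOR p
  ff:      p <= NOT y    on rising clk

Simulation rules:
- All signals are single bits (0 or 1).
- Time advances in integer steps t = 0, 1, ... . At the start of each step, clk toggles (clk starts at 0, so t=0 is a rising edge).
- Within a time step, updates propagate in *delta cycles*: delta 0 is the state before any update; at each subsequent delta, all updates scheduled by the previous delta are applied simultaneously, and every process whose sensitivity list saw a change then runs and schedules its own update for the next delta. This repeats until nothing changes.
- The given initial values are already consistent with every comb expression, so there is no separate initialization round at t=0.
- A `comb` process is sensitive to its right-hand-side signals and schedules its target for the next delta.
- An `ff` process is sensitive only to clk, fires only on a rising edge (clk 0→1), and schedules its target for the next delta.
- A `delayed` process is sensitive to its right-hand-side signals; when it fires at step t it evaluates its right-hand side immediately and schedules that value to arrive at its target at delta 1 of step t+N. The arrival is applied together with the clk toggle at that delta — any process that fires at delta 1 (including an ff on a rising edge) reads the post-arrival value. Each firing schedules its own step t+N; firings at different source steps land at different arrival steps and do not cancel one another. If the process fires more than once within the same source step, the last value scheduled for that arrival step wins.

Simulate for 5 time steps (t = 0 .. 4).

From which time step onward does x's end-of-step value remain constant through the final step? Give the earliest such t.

2

t0.Δ0 u=1 r=1 v=1 y=0 q=1 x=0 clk=0 p=1
t0.Δ1 u=1 r=1 v=1 y=0 q=1 x=0 clk=1 p=1
t0.Δ2 u=1 r=1 v=1 y=1 q=1 x=0 clk=1 p=1
t1.Δ0 u=1 r=1 v=1 y=1 q=1 x=0 clk=1 p=1
t1.Δ1 u=1 r=1 v=1 y=1 q=1 x=0 clk=0 p=1
t2.Δ0 u=1 r=1 v=1 y=1 q=1 x=0 clk=0 p=1
t2.Δ1 u=1 r=1 v=1 y=1 q=1 x=0 clk=1 p=1
t2.Δ2 u=1 r=1 v=1 y=1 q=1 x=0 clk=1 p=0
t2.Δ3 u=1 r=1 v=1 y=1 q=1 x=1 clk=1 p=0
t3.Δ0 u=1 r=1 v=1 y=1 q=1 x=1 clk=1 p=0
t3.Δ1 u=1 r=1 v=1 y=1 q=0 x=1 clk=0 p=0
t4.Δ0 u=1 r=1 v=1 y=1 q=0 x=1 clk=0 p=0
t4.Δ1 u=1 r=1 v=1 y=1 q=1 x=1 clk=1 p=0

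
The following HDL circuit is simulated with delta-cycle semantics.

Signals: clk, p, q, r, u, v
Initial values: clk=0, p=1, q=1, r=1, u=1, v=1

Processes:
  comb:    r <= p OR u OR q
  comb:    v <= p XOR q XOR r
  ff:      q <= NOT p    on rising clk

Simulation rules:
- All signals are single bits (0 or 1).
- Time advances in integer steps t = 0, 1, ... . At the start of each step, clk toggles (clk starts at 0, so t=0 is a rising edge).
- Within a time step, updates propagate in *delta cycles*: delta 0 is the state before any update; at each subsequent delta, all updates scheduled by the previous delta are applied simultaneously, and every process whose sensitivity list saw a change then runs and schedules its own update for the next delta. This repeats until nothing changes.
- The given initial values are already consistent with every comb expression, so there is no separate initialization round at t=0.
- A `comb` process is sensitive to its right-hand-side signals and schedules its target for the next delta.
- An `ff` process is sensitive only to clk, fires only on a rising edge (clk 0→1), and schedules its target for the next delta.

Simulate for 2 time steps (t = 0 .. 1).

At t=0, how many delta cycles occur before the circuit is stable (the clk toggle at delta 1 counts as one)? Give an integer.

t=0 Δ0: v=1 q=1 u=1 r=1 p=1 clk=0
  Δ1: clk:0→1
  Δ2: q:1→0
  Δ3: v:1→0
  (3Δ to stable)
t=1 Δ0: v=0 q=0 u=1 r=1 p=1 clk=1
  Δ1: clk:1→0
  (1Δ to stable)

3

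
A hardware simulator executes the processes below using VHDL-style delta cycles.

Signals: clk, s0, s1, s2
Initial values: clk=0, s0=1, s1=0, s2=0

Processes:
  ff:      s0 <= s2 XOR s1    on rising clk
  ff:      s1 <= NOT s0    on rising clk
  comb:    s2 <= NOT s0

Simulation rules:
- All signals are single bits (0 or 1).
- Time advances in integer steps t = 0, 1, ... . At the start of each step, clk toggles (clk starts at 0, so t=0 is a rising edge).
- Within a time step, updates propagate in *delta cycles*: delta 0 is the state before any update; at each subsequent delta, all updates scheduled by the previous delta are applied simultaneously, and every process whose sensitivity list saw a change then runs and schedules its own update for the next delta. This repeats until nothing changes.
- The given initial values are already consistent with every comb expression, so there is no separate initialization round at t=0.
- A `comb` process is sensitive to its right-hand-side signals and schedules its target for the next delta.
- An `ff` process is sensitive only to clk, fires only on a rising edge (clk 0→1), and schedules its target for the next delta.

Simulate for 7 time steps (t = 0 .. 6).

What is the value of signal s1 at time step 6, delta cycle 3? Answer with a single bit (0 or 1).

0

t=0 Δ0: s2=0 clk=0 s1=0 s0=1
  Δ1: clk:0→1
  Δ2: s0:1→0
  Δ3: s2:0→1
  (3Δ to stable)
t=1 Δ0: s2=1 clk=1 s1=0 s0=0
  Δ1: clk:1→0
  (1Δ to stable)
t=2 Δ0: s2=1 clk=0 s1=0 s0=0
  Δ1: clk:0→1
  Δ2: s1:0→1, s0:0→1
  Δ3: s2:1→0
  (3Δ to stable)
t=3 Δ0: s2=0 clk=1 s1=1 s0=1
  Δ1: clk:1→0
  (1Δ to stable)
t=4 Δ0: s2=0 clk=0 s1=1 s0=1
  Δ1: clk:0→1
  Δ2: s1:1→0
  (2Δ to stable)
t=5 Δ0: s2=0 clk=1 s1=0 s0=1
  Δ1: clk:1→0
  (1Δ to stable)
t=6 Δ0: s2=0 clk=0 s1=0 s0=1
  Δ1: clk:0→1
  Δ2: s0:1→0
  Δ3: s2:0→1
  (3Δ to stable)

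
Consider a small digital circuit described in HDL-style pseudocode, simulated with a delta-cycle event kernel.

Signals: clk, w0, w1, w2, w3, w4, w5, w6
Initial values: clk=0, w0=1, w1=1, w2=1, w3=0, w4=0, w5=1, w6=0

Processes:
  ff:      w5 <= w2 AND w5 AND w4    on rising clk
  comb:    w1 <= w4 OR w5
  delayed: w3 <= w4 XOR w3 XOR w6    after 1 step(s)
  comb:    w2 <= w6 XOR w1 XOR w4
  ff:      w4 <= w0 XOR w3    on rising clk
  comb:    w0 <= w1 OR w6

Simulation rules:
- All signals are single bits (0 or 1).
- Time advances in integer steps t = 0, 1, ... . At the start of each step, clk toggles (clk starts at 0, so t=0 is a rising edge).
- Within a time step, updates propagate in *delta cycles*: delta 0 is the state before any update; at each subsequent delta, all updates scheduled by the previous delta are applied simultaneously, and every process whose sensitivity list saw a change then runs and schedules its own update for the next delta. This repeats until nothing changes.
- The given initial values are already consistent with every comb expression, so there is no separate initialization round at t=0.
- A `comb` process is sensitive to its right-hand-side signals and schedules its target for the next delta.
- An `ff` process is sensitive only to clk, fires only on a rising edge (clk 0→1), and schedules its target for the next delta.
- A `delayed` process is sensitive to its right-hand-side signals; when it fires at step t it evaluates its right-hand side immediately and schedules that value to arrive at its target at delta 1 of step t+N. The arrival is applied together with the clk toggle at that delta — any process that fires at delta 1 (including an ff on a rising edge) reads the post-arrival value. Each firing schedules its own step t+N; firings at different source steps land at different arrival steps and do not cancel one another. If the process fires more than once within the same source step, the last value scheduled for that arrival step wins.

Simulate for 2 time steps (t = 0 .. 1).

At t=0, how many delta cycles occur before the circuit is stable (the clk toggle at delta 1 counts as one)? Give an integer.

[bits: w2,w5,w3,clk,w4,w1,w0,w6]
t=0: Δ0=11000110 Δ1=11010110 Δ2=10011110 Δ3=00011110 | 3Δ
t=1: Δ0=00011110 Δ1=00101110 | 1Δ

3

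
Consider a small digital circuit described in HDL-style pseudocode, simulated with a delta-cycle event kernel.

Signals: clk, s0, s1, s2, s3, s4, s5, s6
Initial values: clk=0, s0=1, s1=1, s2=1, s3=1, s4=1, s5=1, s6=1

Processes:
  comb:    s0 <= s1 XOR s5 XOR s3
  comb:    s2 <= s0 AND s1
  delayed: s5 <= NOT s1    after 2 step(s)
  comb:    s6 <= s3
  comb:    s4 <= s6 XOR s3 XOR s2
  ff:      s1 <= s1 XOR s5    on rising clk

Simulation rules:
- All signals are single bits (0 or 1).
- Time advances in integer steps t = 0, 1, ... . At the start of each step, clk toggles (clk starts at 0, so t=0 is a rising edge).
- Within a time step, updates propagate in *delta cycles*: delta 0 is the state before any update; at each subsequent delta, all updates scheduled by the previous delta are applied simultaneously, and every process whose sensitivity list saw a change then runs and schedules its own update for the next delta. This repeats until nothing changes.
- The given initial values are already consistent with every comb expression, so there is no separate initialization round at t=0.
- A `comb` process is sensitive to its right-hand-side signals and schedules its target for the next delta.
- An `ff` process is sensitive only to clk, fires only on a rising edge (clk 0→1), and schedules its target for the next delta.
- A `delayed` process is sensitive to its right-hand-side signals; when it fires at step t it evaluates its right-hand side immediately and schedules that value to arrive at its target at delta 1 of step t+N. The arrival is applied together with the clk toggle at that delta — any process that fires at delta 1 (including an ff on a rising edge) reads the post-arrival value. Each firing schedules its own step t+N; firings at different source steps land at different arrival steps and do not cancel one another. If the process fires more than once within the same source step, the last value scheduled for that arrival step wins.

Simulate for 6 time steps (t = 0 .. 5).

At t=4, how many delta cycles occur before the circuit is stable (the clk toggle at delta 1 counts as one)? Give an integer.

4

t=0 Δ0: clk=0 s6=1 s0=1 s5=1 s1=1 s2=1 s3=1 s4=1
  Δ1: clk:0→1
  Δ2: s1:1→0
  Δ3: s0:1→0, s2:1→0
  Δ4: s4:1→0
  (4Δ to stable)
t=1 Δ0: clk=1 s6=1 s0=0 s5=1 s1=0 s2=0 s3=1 s4=0
  Δ1: clk:1→0
  (1Δ to stable)
t=2 Δ0: clk=0 s6=1 s0=0 s5=1 s1=0 s2=0 s3=1 s4=0
  Δ1: clk:0→1
  Δ2: s1:0→1
  Δ3: s0:0→1
  Δ4: s2:0→1
  Δ5: s4:0→1
  (5Δ to stable)
t=3 Δ0: clk=1 s6=1 s0=1 s5=1 s1=1 s2=1 s3=1 s4=1
  Δ1: clk:1→0
  (1Δ to stable)
t=4 Δ0: clk=0 s6=1 s0=1 s5=1 s1=1 s2=1 s3=1 s4=1
  Δ1: clk:0→1, s5:1→0
  Δ2: s0:1→0
  Δ3: s2:1→0
  Δ4: s4:1→0
  (4Δ to stable)
t=5 Δ0: clk=1 s6=1 s0=0 s5=0 s1=1 s2=0 s3=1 s4=0
  Δ1: clk:1→0
  (1Δ to stable)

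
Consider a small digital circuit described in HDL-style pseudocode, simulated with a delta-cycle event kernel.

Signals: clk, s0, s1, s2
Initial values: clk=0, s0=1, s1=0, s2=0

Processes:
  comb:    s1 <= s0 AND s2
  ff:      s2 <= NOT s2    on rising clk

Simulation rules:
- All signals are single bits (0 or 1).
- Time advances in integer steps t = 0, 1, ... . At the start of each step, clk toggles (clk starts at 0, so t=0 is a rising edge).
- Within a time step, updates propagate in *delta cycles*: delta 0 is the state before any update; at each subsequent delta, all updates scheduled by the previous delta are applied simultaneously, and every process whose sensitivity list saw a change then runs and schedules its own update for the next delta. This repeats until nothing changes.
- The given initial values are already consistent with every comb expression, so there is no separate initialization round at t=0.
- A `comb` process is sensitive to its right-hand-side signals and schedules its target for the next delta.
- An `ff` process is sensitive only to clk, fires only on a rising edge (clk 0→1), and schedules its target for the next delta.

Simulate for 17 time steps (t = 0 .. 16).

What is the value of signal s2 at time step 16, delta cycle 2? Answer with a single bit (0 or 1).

t0.Δ0 s1=0 s2=0 clk=0 s0=1
t0.Δ1 s1=0 s2=0 clk=1 s0=1
t0.Δ2 s1=0 s2=1 clk=1 s0=1
t0.Δ3 s1=1 s2=1 clk=1 s0=1
t1.Δ0 s1=1 s2=1 clk=1 s0=1
t1.Δ1 s1=1 s2=1 clk=0 s0=1
t2.Δ0 s1=1 s2=1 clk=0 s0=1
t2.Δ1 s1=1 s2=1 clk=1 s0=1
t2.Δ2 s1=1 s2=0 clk=1 s0=1
t2.Δ3 s1=0 s2=0 clk=1 s0=1
t3.Δ0 s1=0 s2=0 clk=1 s0=1
t3.Δ1 s1=0 s2=0 clk=0 s0=1
t4.Δ0 s1=0 s2=0 clk=0 s0=1
t4.Δ1 s1=0 s2=0 clk=1 s0=1
t4.Δ2 s1=0 s2=1 clk=1 s0=1
t4.Δ3 s1=1 s2=1 clk=1 s0=1
t5.Δ0 s1=1 s2=1 clk=1 s0=1
t5.Δ1 s1=1 s2=1 clk=0 s0=1
t6.Δ0 s1=1 s2=1 clk=0 s0=1
t6.Δ1 s1=1 s2=1 clk=1 s0=1
t6.Δ2 s1=1 s2=0 clk=1 s0=1
t6.Δ3 s1=0 s2=0 clk=1 s0=1
t7.Δ0 s1=0 s2=0 clk=1 s0=1
t7.Δ1 s1=0 s2=0 clk=0 s0=1
t8.Δ0 s1=0 s2=0 clk=0 s0=1
t8.Δ1 s1=0 s2=0 clk=1 s0=1
t8.Δ2 s1=0 s2=1 clk=1 s0=1
t8.Δ3 s1=1 s2=1 clk=1 s0=1
t9.Δ0 s1=1 s2=1 clk=1 s0=1
t9.Δ1 s1=1 s2=1 clk=0 s0=1
t10.Δ0 s1=1 s2=1 clk=0 s0=1
t10.Δ1 s1=1 s2=1 clk=1 s0=1
t10.Δ2 s1=1 s2=0 clk=1 s0=1
t10.Δ3 s1=0 s2=0 clk=1 s0=1
t11.Δ0 s1=0 s2=0 clk=1 s0=1
t11.Δ1 s1=0 s2=0 clk=0 s0=1
t12.Δ0 s1=0 s2=0 clk=0 s0=1
t12.Δ1 s1=0 s2=0 clk=1 s0=1
t12.Δ2 s1=0 s2=1 clk=1 s0=1
t12.Δ3 s1=1 s2=1 clk=1 s0=1
t13.Δ0 s1=1 s2=1 clk=1 s0=1
t13.Δ1 s1=1 s2=1 clk=0 s0=1
t14.Δ0 s1=1 s2=1 clk=0 s0=1
t14.Δ1 s1=1 s2=1 clk=1 s0=1
t14.Δ2 s1=1 s2=0 clk=1 s0=1
t14.Δ3 s1=0 s2=0 clk=1 s0=1
t15.Δ0 s1=0 s2=0 clk=1 s0=1
t15.Δ1 s1=0 s2=0 clk=0 s0=1
t16.Δ0 s1=0 s2=0 clk=0 s0=1
t16.Δ1 s1=0 s2=0 clk=1 s0=1
t16.Δ2 s1=0 s2=1 clk=1 s0=1
t16.Δ3 s1=1 s2=1 clk=1 s0=1

1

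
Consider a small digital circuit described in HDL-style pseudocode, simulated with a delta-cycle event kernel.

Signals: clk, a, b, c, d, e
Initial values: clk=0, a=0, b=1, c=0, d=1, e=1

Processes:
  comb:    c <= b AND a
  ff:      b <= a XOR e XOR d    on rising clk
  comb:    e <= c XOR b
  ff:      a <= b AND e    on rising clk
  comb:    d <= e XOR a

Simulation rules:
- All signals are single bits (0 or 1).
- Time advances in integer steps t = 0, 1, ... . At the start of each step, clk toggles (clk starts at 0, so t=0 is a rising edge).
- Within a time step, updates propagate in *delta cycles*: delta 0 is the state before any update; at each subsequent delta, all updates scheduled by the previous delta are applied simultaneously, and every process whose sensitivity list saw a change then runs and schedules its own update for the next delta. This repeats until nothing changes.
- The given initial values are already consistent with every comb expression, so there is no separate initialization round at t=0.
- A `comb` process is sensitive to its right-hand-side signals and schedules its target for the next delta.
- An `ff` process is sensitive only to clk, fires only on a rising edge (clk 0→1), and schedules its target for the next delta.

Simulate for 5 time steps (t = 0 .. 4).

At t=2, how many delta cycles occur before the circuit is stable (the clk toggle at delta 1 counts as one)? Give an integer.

[bits: clk,c,d,e,b,a]
t=0: Δ0=001110 Δ1=101110 Δ2=101101 Δ3=100001 Δ4=101001 | 4Δ
t=1: Δ0=101001 Δ1=001001 | 1Δ
t=2: Δ0=001001 Δ1=101001 Δ2=101000 Δ3=100000 | 3Δ
t=3: Δ0=100000 Δ1=000000 | 1Δ
t=4: Δ0=000000 Δ1=100000 | 1Δ

3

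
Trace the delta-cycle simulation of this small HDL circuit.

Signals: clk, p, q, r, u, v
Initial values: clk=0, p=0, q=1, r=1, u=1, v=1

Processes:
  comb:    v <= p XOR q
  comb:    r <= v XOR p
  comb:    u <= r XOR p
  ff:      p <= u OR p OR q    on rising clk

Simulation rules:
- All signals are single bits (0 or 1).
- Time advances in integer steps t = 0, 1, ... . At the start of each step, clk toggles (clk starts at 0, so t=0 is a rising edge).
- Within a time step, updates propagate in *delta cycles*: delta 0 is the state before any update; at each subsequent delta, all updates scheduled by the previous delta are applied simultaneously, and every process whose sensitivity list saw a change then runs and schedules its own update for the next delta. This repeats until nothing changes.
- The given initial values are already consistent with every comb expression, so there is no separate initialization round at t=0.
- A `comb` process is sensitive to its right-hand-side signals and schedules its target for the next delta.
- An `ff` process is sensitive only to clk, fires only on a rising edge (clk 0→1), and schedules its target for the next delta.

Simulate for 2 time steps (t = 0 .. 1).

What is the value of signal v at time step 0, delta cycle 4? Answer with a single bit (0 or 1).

t0.Δ0 v=1 p=0 r=1 q=1 u=1 clk=0
t0.Δ1 v=1 p=0 r=1 q=1 u=1 clk=1
t0.Δ2 v=1 p=1 r=1 q=1 u=1 clk=1
t0.Δ3 v=0 p=1 r=0 q=1 u=0 clk=1
t0.Δ4 v=0 p=1 r=1 q=1 u=1 clk=1
t0.Δ5 v=0 p=1 r=1 q=1 u=0 clk=1
t1.Δ0 v=0 p=1 r=1 q=1 u=0 clk=1
t1.Δ1 v=0 p=1 r=1 q=1 u=0 clk=0

0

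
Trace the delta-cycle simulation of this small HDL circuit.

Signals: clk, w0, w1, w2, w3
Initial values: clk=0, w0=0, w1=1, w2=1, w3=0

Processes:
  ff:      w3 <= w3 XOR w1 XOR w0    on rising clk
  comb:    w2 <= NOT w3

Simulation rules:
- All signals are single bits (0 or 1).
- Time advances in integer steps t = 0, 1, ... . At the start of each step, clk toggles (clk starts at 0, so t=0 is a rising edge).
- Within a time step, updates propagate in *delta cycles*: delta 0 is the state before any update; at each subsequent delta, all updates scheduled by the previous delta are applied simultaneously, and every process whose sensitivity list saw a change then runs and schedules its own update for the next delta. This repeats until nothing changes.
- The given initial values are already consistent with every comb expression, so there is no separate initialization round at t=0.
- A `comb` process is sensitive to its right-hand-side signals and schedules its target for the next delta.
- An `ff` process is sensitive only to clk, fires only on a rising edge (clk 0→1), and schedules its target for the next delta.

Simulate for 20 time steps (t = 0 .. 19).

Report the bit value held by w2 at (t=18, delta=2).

t=0 Δ0: w2=1 w1=1 w0=0 w3=0 clk=0
  Δ1: clk:0→1
  Δ2: w3:0→1
  Δ3: w2:1→0
  (3Δ to stable)
t=1 Δ0: w2=0 w1=1 w0=0 w3=1 clk=1
  Δ1: clk:1→0
  (1Δ to stable)
t=2 Δ0: w2=0 w1=1 w0=0 w3=1 clk=0
  Δ1: clk:0→1
  Δ2: w3:1→0
  Δ3: w2:0→1
  (3Δ to stable)
t=3 Δ0: w2=1 w1=1 w0=0 w3=0 clk=1
  Δ1: clk:1→0
  (1Δ to stable)
t=4 Δ0: w2=1 w1=1 w0=0 w3=0 clk=0
  Δ1: clk:0→1
  Δ2: w3:0→1
  Δ3: w2:1→0
  (3Δ to stable)
t=5 Δ0: w2=0 w1=1 w0=0 w3=1 clk=1
  Δ1: clk:1→0
  (1Δ to stable)
t=6 Δ0: w2=0 w1=1 w0=0 w3=1 clk=0
  Δ1: clk:0→1
  Δ2: w3:1→0
  Δ3: w2:0→1
  (3Δ to stable)
t=7 Δ0: w2=1 w1=1 w0=0 w3=0 clk=1
  Δ1: clk:1→0
  (1Δ to stable)
t=8 Δ0: w2=1 w1=1 w0=0 w3=0 clk=0
  Δ1: clk:0→1
  Δ2: w3:0→1
  Δ3: w2:1→0
  (3Δ to stable)
t=9 Δ0: w2=0 w1=1 w0=0 w3=1 clk=1
  Δ1: clk:1→0
  (1Δ to stable)
t=10 Δ0: w2=0 w1=1 w0=0 w3=1 clk=0
  Δ1: clk:0→1
  Δ2: w3:1→0
  Δ3: w2:0→1
  (3Δ to stable)
t=11 Δ0: w2=1 w1=1 w0=0 w3=0 clk=1
  Δ1: clk:1→0
  (1Δ to stable)
t=12 Δ0: w2=1 w1=1 w0=0 w3=0 clk=0
  Δ1: clk:0→1
  Δ2: w3:0→1
  Δ3: w2:1→0
  (3Δ to stable)
t=13 Δ0: w2=0 w1=1 w0=0 w3=1 clk=1
  Δ1: clk:1→0
  (1Δ to stable)
t=14 Δ0: w2=0 w1=1 w0=0 w3=1 clk=0
  Δ1: clk:0→1
  Δ2: w3:1→0
  Δ3: w2:0→1
  (3Δ to stable)
t=15 Δ0: w2=1 w1=1 w0=0 w3=0 clk=1
  Δ1: clk:1→0
  (1Δ to stable)
t=16 Δ0: w2=1 w1=1 w0=0 w3=0 clk=0
  Δ1: clk:0→1
  Δ2: w3:0→1
  Δ3: w2:1→0
  (3Δ to stable)
t=17 Δ0: w2=0 w1=1 w0=0 w3=1 clk=1
  Δ1: clk:1→0
  (1Δ to stable)
t=18 Δ0: w2=0 w1=1 w0=0 w3=1 clk=0
  Δ1: clk:0→1
  Δ2: w3:1→0
  Δ3: w2:0→1
  (3Δ to stable)
t=19 Δ0: w2=1 w1=1 w0=0 w3=0 clk=1
  Δ1: clk:1→0
  (1Δ to stable)

0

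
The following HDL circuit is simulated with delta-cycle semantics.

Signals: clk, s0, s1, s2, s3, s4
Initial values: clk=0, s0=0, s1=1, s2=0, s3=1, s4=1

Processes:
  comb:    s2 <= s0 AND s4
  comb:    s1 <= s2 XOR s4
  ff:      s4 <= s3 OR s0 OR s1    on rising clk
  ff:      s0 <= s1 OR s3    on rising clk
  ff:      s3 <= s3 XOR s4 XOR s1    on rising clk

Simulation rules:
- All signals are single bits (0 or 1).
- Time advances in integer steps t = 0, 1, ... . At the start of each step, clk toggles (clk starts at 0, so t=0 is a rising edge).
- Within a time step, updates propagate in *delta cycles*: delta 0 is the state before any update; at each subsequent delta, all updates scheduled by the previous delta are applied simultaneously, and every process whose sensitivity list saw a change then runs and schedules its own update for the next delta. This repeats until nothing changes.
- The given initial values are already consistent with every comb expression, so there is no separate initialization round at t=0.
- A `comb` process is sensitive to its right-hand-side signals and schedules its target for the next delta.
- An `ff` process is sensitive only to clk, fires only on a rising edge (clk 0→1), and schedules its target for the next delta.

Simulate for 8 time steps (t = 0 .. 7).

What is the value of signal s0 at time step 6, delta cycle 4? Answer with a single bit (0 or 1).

1

t0.Δ0 s0=0 s1=1 s3=1 s2=0 s4=1 clk=0
t0.Δ1 s0=0 s1=1 s3=1 s2=0 s4=1 clk=1
t0.Δ2 s0=1 s1=1 s3=1 s2=0 s4=1 clk=1
t0.Δ3 s0=1 s1=1 s3=1 s2=1 s4=1 clk=1
t0.Δ4 s0=1 s1=0 s3=1 s2=1 s4=1 clk=1
t1.Δ0 s0=1 s1=0 s3=1 s2=1 s4=1 clk=1
t1.Δ1 s0=1 s1=0 s3=1 s2=1 s4=1 clk=0
t2.Δ0 s0=1 s1=0 s3=1 s2=1 s4=1 clk=0
t2.Δ1 s0=1 s1=0 s3=1 s2=1 s4=1 clk=1
t2.Δ2 s0=1 s1=0 s3=0 s2=1 s4=1 clk=1
t3.Δ0 s0=1 s1=0 s3=0 s2=1 s4=1 clk=1
t3.Δ1 s0=1 s1=0 s3=0 s2=1 s4=1 clk=0
t4.Δ0 s0=1 s1=0 s3=0 s2=1 s4=1 clk=0
t4.Δ1 s0=1 s1=0 s3=0 s2=1 s4=1 clk=1
t4.Δ2 s0=0 s1=0 s3=1 s2=1 s4=1 clk=1
t4.Δ3 s0=0 s1=0 s3=1 s2=0 s4=1 clk=1
t4.Δ4 s0=0 s1=1 s3=1 s2=0 s4=1 clk=1
t5.Δ0 s0=0 s1=1 s3=1 s2=0 s4=1 clk=1
t5.Δ1 s0=0 s1=1 s3=1 s2=0 s4=1 clk=0
t6.Δ0 s0=0 s1=1 s3=1 s2=0 s4=1 clk=0
t6.Δ1 s0=0 s1=1 s3=1 s2=0 s4=1 clk=1
t6.Δ2 s0=1 s1=1 s3=1 s2=0 s4=1 clk=1
t6.Δ3 s0=1 s1=1 s3=1 s2=1 s4=1 clk=1
t6.Δ4 s0=1 s1=0 s3=1 s2=1 s4=1 clk=1
t7.Δ0 s0=1 s1=0 s3=1 s2=1 s4=1 clk=1
t7.Δ1 s0=1 s1=0 s3=1 s2=1 s4=1 clk=0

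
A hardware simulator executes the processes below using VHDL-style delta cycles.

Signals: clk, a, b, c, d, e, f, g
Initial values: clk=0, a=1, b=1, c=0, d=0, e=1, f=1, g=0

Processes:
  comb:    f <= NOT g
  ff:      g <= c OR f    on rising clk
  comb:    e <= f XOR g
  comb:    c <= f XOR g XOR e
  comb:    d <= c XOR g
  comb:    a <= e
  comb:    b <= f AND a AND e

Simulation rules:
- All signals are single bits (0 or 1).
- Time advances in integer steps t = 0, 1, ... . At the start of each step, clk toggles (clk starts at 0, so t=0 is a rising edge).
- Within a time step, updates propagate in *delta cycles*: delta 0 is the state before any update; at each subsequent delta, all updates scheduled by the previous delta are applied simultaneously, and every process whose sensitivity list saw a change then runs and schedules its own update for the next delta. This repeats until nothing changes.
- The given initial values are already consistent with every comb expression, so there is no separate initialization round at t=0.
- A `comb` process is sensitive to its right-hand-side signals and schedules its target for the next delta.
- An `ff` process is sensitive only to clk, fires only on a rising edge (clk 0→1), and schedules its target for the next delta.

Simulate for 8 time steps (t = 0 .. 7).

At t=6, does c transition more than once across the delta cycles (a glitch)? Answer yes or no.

[bits: f,clk,g,b,a,e,c,d]
t=0: Δ0=10011100 Δ1=11011100 Δ2=11111100 Δ3=01111011 Δ4=01100110 Δ5=01101100 Δ6=01101101 | 6Δ
t=1: Δ0=01101101 Δ1=00101101 | 1Δ
t=2: Δ0=00101101 Δ1=01101101 Δ2=01001101 Δ3=11001010 Δ4=11000111 Δ5=11001101 Δ6=11011100 | 6Δ
t=3: Δ0=11011100 Δ1=10011100 | 1Δ
t=4: Δ0=10011100 Δ1=11011100 Δ2=11111100 Δ3=01111011 Δ4=01100110 Δ5=01101100 Δ6=01101101 | 6Δ
t=5: Δ0=01101101 Δ1=00101101 | 1Δ
t=6: Δ0=00101101 Δ1=01101101 Δ2=01001101 Δ3=11001010 Δ4=11000111 Δ5=11001101 Δ6=11011100 | 6Δ
t=7: Δ0=11011100 Δ1=10011100 | 1Δ

yes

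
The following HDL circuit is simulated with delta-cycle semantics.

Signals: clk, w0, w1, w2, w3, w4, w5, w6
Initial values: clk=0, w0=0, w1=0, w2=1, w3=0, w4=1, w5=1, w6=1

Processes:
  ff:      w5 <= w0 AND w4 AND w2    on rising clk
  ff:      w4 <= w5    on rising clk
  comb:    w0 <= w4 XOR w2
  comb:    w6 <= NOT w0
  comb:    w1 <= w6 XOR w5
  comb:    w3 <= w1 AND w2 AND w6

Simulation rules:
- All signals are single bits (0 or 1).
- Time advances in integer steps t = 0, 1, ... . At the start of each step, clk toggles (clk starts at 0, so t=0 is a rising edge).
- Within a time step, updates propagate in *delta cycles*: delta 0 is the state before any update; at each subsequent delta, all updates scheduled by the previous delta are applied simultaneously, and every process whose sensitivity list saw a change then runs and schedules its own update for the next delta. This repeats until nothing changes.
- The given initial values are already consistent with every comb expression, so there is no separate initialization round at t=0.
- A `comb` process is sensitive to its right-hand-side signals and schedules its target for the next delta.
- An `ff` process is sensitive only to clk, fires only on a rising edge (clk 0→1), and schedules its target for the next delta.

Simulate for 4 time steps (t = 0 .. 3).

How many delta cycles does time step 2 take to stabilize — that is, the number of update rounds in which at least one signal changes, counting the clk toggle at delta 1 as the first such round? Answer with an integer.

t=0 Δ0: w5=1 clk=0 w3=0 w1=0 w4=1 w6=1 w0=0 w2=1
  Δ1: clk:0→1
  Δ2: w5:1→0
  Δ3: w1:0→1
  Δ4: w3:0→1
  (4Δ to stable)
t=1 Δ0: w5=0 clk=1 w3=1 w1=1 w4=1 w6=1 w0=0 w2=1
  Δ1: clk:1→0
  (1Δ to stable)
t=2 Δ0: w5=0 clk=0 w3=1 w1=1 w4=1 w6=1 w0=0 w2=1
  Δ1: clk:0→1
  Δ2: w4:1→0
  Δ3: w0:0→1
  Δ4: w6:1→0
  Δ5: w3:1→0, w1:1→0
  (5Δ to stable)
t=3 Δ0: w5=0 clk=1 w3=0 w1=0 w4=0 w6=0 w0=1 w2=1
  Δ1: clk:1→0
  (1Δ to stable)

5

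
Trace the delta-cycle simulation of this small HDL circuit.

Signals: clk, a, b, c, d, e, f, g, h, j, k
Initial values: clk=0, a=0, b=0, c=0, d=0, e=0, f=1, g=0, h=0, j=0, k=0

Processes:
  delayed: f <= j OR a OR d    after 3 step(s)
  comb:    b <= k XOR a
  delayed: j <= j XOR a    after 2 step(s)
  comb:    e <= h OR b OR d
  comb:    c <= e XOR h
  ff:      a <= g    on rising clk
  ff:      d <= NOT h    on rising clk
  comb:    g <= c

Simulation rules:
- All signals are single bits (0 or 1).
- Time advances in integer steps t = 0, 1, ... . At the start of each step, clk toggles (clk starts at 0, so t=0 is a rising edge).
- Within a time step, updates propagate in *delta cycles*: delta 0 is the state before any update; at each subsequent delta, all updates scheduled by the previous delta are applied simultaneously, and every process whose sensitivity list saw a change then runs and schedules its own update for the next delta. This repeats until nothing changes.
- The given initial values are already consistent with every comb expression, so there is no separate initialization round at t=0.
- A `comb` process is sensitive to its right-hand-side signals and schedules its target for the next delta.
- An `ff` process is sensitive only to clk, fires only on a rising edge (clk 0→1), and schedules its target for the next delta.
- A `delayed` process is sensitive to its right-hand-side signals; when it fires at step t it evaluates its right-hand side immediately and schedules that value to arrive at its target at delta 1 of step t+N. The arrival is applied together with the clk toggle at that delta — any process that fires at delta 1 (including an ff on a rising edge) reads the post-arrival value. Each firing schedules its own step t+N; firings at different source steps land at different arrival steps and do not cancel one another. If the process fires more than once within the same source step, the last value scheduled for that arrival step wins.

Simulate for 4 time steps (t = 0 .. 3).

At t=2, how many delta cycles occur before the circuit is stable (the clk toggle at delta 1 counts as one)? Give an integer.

t0.Δ0 a=0 d=0 j=0 e=0 k=0 b=0 c=0 g=0 h=0 f=1 clk=0
t0.Δ1 a=0 d=0 j=0 e=0 k=0 b=0 c=0 g=0 h=0 f=1 clk=1
t0.Δ2 a=0 d=1 j=0 e=0 k=0 b=0 c=0 g=0 h=0 f=1 clk=1
t0.Δ3 a=0 d=1 j=0 e=1 k=0 b=0 c=0 g=0 h=0 f=1 clk=1
t0.Δ4 a=0 d=1 j=0 e=1 k=0 b=0 c=1 g=0 h=0 f=1 clk=1
t0.Δ5 a=0 d=1 j=0 e=1 k=0 b=0 c=1 g=1 h=0 f=1 clk=1
t1.Δ0 a=0 d=1 j=0 e=1 k=0 b=0 c=1 g=1 h=0 f=1 clk=1
t1.Δ1 a=0 d=1 j=0 e=1 k=0 b=0 c=1 g=1 h=0 f=1 clk=0
t2.Δ0 a=0 d=1 j=0 e=1 k=0 b=0 c=1 g=1 h=0 f=1 clk=0
t2.Δ1 a=0 d=1 j=0 e=1 k=0 b=0 c=1 g=1 h=0 f=1 clk=1
t2.Δ2 a=1 d=1 j=0 e=1 k=0 b=0 c=1 g=1 h=0 f=1 clk=1
t2.Δ3 a=1 d=1 j=0 e=1 k=0 b=1 c=1 g=1 h=0 f=1 clk=1
t3.Δ0 a=1 d=1 j=0 e=1 k=0 b=1 c=1 g=1 h=0 f=1 clk=1
t3.Δ1 a=1 d=1 j=0 e=1 k=0 b=1 c=1 g=1 h=0 f=1 clk=0

3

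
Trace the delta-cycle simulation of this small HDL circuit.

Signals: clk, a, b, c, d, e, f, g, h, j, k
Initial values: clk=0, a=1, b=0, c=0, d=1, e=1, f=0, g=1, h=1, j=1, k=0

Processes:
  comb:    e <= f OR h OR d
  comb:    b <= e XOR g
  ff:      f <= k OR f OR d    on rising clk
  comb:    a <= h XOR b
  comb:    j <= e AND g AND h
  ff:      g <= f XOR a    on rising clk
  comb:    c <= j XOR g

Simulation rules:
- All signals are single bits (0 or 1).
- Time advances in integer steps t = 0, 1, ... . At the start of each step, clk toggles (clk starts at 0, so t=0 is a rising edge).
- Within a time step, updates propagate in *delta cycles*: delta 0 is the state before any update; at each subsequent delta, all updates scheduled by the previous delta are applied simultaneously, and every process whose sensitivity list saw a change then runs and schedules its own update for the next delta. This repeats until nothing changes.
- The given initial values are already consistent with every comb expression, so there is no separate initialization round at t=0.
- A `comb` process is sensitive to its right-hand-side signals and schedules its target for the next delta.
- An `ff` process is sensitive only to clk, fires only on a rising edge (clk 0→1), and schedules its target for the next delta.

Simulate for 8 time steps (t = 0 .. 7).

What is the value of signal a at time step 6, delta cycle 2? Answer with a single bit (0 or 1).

1

t0.Δ0 a=1 j=1 clk=0 h=1 f=0 d=1 b=0 c=0 e=1 k=0 g=1
t0.Δ1 a=1 j=1 clk=1 h=1 f=0 d=1 b=0 c=0 e=1 k=0 g=1
t0.Δ2 a=1 j=1 clk=1 h=1 f=1 d=1 b=0 c=0 e=1 k=0 g=1
t1.Δ0 a=1 j=1 clk=1 h=1 f=1 d=1 b=0 c=0 e=1 k=0 g=1
t1.Δ1 a=1 j=1 clk=0 h=1 f=1 d=1 b=0 c=0 e=1 k=0 g=1
t2.Δ0 a=1 j=1 clk=0 h=1 f=1 d=1 b=0 c=0 e=1 k=0 g=1
t2.Δ1 a=1 j=1 clk=1 h=1 f=1 d=1 b=0 c=0 e=1 k=0 g=1
t2.Δ2 a=1 j=1 clk=1 h=1 f=1 d=1 b=0 c=0 e=1 k=0 g=0
t2.Δ3 a=1 j=0 clk=1 h=1 f=1 d=1 b=1 c=1 e=1 k=0 g=0
t2.Δ4 a=0 j=0 clk=1 h=1 f=1 d=1 b=1 c=0 e=1 k=0 g=0
t3.Δ0 a=0 j=0 clk=1 h=1 f=1 d=1 b=1 c=0 e=1 k=0 g=0
t3.Δ1 a=0 j=0 clk=0 h=1 f=1 d=1 b=1 c=0 e=1 k=0 g=0
t4.Δ0 a=0 j=0 clk=0 h=1 f=1 d=1 b=1 c=0 e=1 k=0 g=0
t4.Δ1 a=0 j=0 clk=1 h=1 f=1 d=1 b=1 c=0 e=1 k=0 g=0
t4.Δ2 a=0 j=0 clk=1 h=1 f=1 d=1 b=1 c=0 e=1 k=0 g=1
t4.Δ3 a=0 j=1 clk=1 h=1 f=1 d=1 b=0 c=1 e=1 k=0 g=1
t4.Δ4 a=1 j=1 clk=1 h=1 f=1 d=1 b=0 c=0 e=1 k=0 g=1
t5.Δ0 a=1 j=1 clk=1 h=1 f=1 d=1 b=0 c=0 e=1 k=0 g=1
t5.Δ1 a=1 j=1 clk=0 h=1 f=1 d=1 b=0 c=0 e=1 k=0 g=1
t6.Δ0 a=1 j=1 clk=0 h=1 f=1 d=1 b=0 c=0 e=1 k=0 g=1
t6.Δ1 a=1 j=1 clk=1 h=1 f=1 d=1 b=0 c=0 e=1 k=0 g=1
t6.Δ2 a=1 j=1 clk=1 h=1 f=1 d=1 b=0 c=0 e=1 k=0 g=0
t6.Δ3 a=1 j=0 clk=1 h=1 f=1 d=1 b=1 c=1 e=1 k=0 g=0
t6.Δ4 a=0 j=0 clk=1 h=1 f=1 d=1 b=1 c=0 e=1 k=0 g=0
t7.Δ0 a=0 j=0 clk=1 h=1 f=1 d=1 b=1 c=0 e=1 k=0 g=0
t7.Δ1 a=0 j=0 clk=0 h=1 f=1 d=1 b=1 c=0 e=1 k=0 g=0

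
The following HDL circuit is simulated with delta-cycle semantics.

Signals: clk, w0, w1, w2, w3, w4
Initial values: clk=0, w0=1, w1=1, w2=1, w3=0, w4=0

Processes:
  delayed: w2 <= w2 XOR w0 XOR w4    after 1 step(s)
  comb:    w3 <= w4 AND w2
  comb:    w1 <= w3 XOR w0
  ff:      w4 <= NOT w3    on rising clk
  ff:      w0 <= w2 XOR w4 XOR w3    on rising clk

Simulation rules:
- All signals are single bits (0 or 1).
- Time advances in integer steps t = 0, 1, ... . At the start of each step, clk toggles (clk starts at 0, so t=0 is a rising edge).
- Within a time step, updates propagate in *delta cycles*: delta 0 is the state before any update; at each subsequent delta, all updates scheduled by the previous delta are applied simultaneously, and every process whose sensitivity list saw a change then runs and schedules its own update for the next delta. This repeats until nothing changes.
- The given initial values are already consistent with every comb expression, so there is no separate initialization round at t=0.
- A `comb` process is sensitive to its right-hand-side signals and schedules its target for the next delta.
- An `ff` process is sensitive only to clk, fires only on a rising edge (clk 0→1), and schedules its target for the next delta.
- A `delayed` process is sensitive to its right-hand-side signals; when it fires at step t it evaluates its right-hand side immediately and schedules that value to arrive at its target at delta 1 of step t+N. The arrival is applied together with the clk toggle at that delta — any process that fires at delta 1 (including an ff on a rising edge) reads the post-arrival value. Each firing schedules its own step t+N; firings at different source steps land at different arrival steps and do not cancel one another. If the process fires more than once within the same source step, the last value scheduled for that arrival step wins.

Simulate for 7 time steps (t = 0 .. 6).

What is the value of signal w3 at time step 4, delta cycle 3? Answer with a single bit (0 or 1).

1

t0.Δ0 w4=0 w2=1 w0=1 clk=0 w1=1 w3=0
t0.Δ1 w4=0 w2=1 w0=1 clk=1 w1=1 w3=0
t0.Δ2 w4=1 w2=1 w0=1 clk=1 w1=1 w3=0
t0.Δ3 w4=1 w2=1 w0=1 clk=1 w1=1 w3=1
t0.Δ4 w4=1 w2=1 w0=1 clk=1 w1=0 w3=1
t1.Δ0 w4=1 w2=1 w0=1 clk=1 w1=0 w3=1
t1.Δ1 w4=1 w2=1 w0=1 clk=0 w1=0 w3=1
t2.Δ0 w4=1 w2=1 w0=1 clk=0 w1=0 w3=1
t2.Δ1 w4=1 w2=1 w0=1 clk=1 w1=0 w3=1
t2.Δ2 w4=0 w2=1 w0=1 clk=1 w1=0 w3=1
t2.Δ3 w4=0 w2=1 w0=1 clk=1 w1=0 w3=0
t2.Δ4 w4=0 w2=1 w0=1 clk=1 w1=1 w3=0
t3.Δ0 w4=0 w2=1 w0=1 clk=1 w1=1 w3=0
t3.Δ1 w4=0 w2=0 w0=1 clk=0 w1=1 w3=0
t4.Δ0 w4=0 w2=0 w0=1 clk=0 w1=1 w3=0
t4.Δ1 w4=0 w2=1 w0=1 clk=1 w1=1 w3=0
t4.Δ2 w4=1 w2=1 w0=1 clk=1 w1=1 w3=0
t4.Δ3 w4=1 w2=1 w0=1 clk=1 w1=1 w3=1
t4.Δ4 w4=1 w2=1 w0=1 clk=1 w1=0 w3=1
t5.Δ0 w4=1 w2=1 w0=1 clk=1 w1=0 w3=1
t5.Δ1 w4=1 w2=1 w0=1 clk=0 w1=0 w3=1
t6.Δ0 w4=1 w2=1 w0=1 clk=0 w1=0 w3=1
t6.Δ1 w4=1 w2=1 w0=1 clk=1 w1=0 w3=1
t6.Δ2 w4=0 w2=1 w0=1 clk=1 w1=0 w3=1
t6.Δ3 w4=0 w2=1 w0=1 clk=1 w1=0 w3=0
t6.Δ4 w4=0 w2=1 w0=1 clk=1 w1=1 w3=0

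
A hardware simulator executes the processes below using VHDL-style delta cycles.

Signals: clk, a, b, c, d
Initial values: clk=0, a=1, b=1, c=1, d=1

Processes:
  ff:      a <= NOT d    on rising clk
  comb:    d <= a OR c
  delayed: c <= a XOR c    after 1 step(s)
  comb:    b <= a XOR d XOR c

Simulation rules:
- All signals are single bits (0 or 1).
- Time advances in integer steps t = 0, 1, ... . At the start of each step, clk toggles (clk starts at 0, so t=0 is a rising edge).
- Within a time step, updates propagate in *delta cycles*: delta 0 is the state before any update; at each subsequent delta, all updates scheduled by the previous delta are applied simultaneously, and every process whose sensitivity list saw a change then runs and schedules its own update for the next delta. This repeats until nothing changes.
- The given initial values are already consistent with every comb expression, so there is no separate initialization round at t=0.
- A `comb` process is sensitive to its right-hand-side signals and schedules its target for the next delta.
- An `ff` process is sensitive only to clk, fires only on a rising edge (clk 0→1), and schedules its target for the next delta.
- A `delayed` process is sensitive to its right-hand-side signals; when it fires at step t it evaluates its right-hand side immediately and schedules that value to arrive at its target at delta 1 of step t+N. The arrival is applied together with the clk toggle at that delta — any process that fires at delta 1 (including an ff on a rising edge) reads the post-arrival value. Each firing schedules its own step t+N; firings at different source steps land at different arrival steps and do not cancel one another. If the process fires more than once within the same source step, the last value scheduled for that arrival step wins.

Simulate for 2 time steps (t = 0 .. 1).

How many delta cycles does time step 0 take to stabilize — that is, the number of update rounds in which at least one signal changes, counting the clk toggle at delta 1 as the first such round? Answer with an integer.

t=0 Δ0: a=1 d=1 b=1 c=1 clk=0
  Δ1: clk:0→1
  Δ2: a:1→0
  Δ3: b:1→0
  (3Δ to stable)
t=1 Δ0: a=0 d=1 b=0 c=1 clk=1
  Δ1: clk:1→0
  (1Δ to stable)

3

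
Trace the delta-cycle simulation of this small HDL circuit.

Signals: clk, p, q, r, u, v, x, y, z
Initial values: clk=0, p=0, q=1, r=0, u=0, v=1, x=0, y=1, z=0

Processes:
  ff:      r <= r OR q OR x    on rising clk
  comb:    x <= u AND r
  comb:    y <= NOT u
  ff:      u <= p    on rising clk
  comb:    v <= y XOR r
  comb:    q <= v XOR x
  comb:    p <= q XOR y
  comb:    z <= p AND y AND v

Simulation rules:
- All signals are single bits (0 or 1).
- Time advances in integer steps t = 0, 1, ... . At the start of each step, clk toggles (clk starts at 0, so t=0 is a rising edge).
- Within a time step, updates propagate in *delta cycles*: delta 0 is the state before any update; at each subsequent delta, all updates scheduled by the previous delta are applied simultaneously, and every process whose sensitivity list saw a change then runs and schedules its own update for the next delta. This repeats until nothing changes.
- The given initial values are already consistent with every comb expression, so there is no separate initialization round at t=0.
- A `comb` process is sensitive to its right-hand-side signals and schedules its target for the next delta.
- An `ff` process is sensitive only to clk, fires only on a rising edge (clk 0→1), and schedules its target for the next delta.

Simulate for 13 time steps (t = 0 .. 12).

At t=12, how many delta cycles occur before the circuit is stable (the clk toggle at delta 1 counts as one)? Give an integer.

t=0 Δ0: v=1 r=0 z=0 clk=0 u=0 p=0 x=0 y=1 q=1
  Δ1: clk:0→1
  Δ2: r:0→1
  Δ3: v:1→0
  Δ4: q:1→0
  Δ5: p:0→1
  (5Δ to stable)
t=1 Δ0: v=0 r=1 z=0 clk=1 u=0 p=1 x=0 y=1 q=0
  Δ1: clk:1→0
  (1Δ to stable)
t=2 Δ0: v=0 r=1 z=0 clk=0 u=0 p=1 x=0 y=1 q=0
  Δ1: clk:0→1
  Δ2: u:0→1
  Δ3: x:0→1, y:1→0
  Δ4: v:0→1, p:1→0, q:0→1
  Δ5: p:0→1, q:1→0
  Δ6: p:1→0
  (6Δ to stable)
t=3 Δ0: v=1 r=1 z=0 clk=1 u=1 p=0 x=1 y=0 q=0
  Δ1: clk:1→0
  (1Δ to stable)
t=4 Δ0: v=1 r=1 z=0 clk=0 u=1 p=0 x=1 y=0 q=0
  Δ1: clk:0→1
  Δ2: u:1→0
  Δ3: x:1→0, y:0→1
  Δ4: v:1→0, p:0→1, q:0→1
  Δ5: p:1→0, q:1→0
  Δ6: p:0→1
  (6Δ to stable)
t=5 Δ0: v=0 r=1 z=0 clk=1 u=0 p=1 x=0 y=1 q=0
  Δ1: clk:1→0
  (1Δ to stable)
t=6 Δ0: v=0 r=1 z=0 clk=0 u=0 p=1 x=0 y=1 q=0
  Δ1: clk:0→1
  Δ2: u:0→1
  Δ3: x:0→1, y:1→0
  Δ4: v:0→1, p:1→0, q:0→1
  Δ5: p:0→1, q:1→0
  Δ6: p:1→0
  (6Δ to stable)
t=7 Δ0: v=1 r=1 z=0 clk=1 u=1 p=0 x=1 y=0 q=0
  Δ1: clk:1→0
  (1Δ to stable)
t=8 Δ0: v=1 r=1 z=0 clk=0 u=1 p=0 x=1 y=0 q=0
  Δ1: clk:0→1
  Δ2: u:1→0
  Δ3: x:1→0, y:0→1
  Δ4: v:1→0, p:0→1, q:0→1
  Δ5: p:1→0, q:1→0
  Δ6: p:0→1
  (6Δ to stable)
t=9 Δ0: v=0 r=1 z=0 clk=1 u=0 p=1 x=0 y=1 q=0
  Δ1: clk:1→0
  (1Δ to stable)
t=10 Δ0: v=0 r=1 z=0 clk=0 u=0 p=1 x=0 y=1 q=0
  Δ1: clk:0→1
  Δ2: u:0→1
  Δ3: x:0→1, y:1→0
  Δ4: v:0→1, p:1→0, q:0→1
  Δ5: p:0→1, q:1→0
  Δ6: p:1→0
  (6Δ to stable)
t=11 Δ0: v=1 r=1 z=0 clk=1 u=1 p=0 x=1 y=0 q=0
  Δ1: clk:1→0
  (1Δ to stable)
t=12 Δ0: v=1 r=1 z=0 clk=0 u=1 p=0 x=1 y=0 q=0
  Δ1: clk:0→1
  Δ2: u:1→0
  Δ3: x:1→0, y:0→1
  Δ4: v:1→0, p:0→1, q:0→1
  Δ5: p:1→0, q:1→0
  Δ6: p:0→1
  (6Δ to stable)

6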